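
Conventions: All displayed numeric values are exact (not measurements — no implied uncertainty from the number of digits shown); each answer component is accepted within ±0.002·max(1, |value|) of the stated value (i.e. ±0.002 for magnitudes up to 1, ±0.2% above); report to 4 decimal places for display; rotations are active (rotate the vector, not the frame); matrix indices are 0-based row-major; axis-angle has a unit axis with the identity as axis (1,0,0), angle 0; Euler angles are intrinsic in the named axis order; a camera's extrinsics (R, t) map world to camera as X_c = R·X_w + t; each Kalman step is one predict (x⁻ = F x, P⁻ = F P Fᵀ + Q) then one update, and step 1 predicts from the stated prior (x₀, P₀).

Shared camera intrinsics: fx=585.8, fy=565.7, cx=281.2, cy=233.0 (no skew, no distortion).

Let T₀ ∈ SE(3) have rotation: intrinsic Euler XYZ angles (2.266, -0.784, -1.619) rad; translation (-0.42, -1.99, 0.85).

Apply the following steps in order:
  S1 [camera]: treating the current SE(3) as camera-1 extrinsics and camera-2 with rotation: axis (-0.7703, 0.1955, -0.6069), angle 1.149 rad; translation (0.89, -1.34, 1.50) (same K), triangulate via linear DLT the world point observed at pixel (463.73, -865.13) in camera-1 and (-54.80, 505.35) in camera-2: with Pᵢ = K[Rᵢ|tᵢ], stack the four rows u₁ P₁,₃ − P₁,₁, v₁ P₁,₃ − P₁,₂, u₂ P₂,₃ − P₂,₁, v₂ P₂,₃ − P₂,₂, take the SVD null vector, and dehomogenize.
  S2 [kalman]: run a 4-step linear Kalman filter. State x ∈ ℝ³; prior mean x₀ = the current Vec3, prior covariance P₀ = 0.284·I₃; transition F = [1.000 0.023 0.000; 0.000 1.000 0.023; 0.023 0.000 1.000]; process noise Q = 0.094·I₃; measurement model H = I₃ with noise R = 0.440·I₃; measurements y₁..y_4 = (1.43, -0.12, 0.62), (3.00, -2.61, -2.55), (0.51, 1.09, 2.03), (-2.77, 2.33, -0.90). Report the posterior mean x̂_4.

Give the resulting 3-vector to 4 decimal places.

after S1 (triangulate): (-1.8965, 1.0518, -0.2770)
after S2 (kf_track): (-0.5156, 0.8224, -0.2034)

result = (-0.5156, 0.8224, -0.2034)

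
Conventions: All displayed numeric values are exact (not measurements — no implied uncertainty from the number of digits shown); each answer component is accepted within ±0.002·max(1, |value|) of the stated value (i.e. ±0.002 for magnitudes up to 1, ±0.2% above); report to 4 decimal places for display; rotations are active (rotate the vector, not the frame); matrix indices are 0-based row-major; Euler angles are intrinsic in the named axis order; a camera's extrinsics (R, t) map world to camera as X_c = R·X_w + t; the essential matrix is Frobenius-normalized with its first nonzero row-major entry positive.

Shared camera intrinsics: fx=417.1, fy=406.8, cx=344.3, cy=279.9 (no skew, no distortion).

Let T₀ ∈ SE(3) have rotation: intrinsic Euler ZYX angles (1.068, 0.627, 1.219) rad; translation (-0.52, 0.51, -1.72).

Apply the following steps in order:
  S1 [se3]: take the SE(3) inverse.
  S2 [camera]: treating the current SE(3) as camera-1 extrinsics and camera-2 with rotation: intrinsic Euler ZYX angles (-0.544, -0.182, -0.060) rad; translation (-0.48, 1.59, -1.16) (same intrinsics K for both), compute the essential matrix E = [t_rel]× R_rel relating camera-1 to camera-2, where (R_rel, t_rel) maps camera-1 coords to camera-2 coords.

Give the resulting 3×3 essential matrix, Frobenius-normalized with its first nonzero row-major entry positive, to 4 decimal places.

after S1 (invert_se3): R=[0.3902 0.7096 -0.5867; -0.0365 0.6487 0.7602; 0.9200 -0.2752 0.2790], t=(-1.1681, 0.9577, 1.0987)
after S2 (essential): [0.0328 -0.6716 0.2016; 0.4947 0.0657 0.3056; 0.3344 0.1437 0.1799]

matrix = [0.0328 -0.6716 0.2016; 0.4947 0.0657 0.3056; 0.3344 0.1437 0.1799]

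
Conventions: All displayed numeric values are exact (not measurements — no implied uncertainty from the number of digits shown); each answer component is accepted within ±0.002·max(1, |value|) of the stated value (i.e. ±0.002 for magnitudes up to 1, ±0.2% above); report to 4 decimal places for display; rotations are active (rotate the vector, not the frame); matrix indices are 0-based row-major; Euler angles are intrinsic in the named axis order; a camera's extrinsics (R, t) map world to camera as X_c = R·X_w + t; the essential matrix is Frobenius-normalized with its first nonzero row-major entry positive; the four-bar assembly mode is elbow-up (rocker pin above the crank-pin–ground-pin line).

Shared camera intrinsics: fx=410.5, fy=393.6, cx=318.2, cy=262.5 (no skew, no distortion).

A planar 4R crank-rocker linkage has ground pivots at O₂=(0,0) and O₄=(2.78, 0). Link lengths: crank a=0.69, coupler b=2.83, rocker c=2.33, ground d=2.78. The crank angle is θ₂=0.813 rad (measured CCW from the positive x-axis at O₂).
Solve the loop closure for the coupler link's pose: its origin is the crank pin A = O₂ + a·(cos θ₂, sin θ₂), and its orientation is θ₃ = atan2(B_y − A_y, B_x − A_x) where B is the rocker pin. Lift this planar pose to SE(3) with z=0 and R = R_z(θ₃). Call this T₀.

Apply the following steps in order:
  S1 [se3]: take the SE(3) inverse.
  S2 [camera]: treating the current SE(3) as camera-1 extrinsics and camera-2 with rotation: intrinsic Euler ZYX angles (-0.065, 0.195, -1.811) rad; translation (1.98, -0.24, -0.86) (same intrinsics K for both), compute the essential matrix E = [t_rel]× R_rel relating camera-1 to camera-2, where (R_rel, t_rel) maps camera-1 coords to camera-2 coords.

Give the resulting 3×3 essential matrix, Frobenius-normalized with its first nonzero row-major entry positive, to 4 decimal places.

source (fourbar_fk): coupler pose = R=[0.7644 -0.6447 0.0000; 0.6447 0.7644 0.0000; 0.0000 0.0000 1.0000], t=(0.4743, 0.5012, 0.0000)
after S1 (invert_se3): R=[0.7644 0.6447 0.0000; -0.6447 0.7644 0.0000; 0.0000 0.0000 1.0000], t=(-0.6856, -0.0774, 0.0000)
after S2 (essential): [0.0038 0.0112 0.3775; 0.2306 0.6477 0.1333; -0.0555 -0.1552 0.5829]

matrix = [0.0038 0.0112 0.3775; 0.2306 0.6477 0.1333; -0.0555 -0.1552 0.5829]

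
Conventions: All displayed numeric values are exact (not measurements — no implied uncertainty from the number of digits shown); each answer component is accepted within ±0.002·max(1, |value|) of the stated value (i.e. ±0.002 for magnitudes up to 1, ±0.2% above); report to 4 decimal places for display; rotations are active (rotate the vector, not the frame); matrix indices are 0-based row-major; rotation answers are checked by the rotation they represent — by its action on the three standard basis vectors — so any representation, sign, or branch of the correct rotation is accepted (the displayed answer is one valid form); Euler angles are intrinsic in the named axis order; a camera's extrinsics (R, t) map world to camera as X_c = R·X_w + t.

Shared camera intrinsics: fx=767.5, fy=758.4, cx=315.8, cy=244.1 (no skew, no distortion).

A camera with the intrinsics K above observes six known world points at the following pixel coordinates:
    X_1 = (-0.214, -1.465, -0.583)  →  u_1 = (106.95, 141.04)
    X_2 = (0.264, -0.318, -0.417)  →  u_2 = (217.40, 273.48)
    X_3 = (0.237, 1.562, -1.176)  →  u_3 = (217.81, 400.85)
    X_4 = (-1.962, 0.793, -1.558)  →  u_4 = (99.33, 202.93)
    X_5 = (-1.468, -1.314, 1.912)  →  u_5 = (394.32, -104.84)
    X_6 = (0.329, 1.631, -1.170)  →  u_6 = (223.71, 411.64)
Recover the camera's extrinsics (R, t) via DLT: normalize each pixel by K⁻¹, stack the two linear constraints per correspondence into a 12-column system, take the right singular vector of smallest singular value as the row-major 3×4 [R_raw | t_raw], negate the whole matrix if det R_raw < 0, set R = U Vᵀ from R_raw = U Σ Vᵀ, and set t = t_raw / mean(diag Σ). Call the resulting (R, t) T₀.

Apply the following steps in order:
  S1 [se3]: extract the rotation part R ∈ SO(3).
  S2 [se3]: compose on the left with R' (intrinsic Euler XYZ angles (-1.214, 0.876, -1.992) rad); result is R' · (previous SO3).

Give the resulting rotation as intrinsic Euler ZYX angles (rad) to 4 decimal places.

rotation (euler_zyx) = (-1.6597, -0.2977, 0.5619)

source (pnp_recover): camera pose = R=[0.3285 0.2652 0.9065; 0.7525 0.5066 -0.4209; -0.5708 0.8204 -0.0332], t=(-0.3299, 0.0001, 5.8990)
after S1 (rot_of_se3): [0.3285 0.2652 0.9065; 0.7525 0.5066 -0.4209; -0.5708 0.8204 -0.0332]
after S2 (compose_so3): [-0.0848 0.8568 -0.5087; -0.9522 0.0806 0.2945; 0.2933 0.5094 0.8090]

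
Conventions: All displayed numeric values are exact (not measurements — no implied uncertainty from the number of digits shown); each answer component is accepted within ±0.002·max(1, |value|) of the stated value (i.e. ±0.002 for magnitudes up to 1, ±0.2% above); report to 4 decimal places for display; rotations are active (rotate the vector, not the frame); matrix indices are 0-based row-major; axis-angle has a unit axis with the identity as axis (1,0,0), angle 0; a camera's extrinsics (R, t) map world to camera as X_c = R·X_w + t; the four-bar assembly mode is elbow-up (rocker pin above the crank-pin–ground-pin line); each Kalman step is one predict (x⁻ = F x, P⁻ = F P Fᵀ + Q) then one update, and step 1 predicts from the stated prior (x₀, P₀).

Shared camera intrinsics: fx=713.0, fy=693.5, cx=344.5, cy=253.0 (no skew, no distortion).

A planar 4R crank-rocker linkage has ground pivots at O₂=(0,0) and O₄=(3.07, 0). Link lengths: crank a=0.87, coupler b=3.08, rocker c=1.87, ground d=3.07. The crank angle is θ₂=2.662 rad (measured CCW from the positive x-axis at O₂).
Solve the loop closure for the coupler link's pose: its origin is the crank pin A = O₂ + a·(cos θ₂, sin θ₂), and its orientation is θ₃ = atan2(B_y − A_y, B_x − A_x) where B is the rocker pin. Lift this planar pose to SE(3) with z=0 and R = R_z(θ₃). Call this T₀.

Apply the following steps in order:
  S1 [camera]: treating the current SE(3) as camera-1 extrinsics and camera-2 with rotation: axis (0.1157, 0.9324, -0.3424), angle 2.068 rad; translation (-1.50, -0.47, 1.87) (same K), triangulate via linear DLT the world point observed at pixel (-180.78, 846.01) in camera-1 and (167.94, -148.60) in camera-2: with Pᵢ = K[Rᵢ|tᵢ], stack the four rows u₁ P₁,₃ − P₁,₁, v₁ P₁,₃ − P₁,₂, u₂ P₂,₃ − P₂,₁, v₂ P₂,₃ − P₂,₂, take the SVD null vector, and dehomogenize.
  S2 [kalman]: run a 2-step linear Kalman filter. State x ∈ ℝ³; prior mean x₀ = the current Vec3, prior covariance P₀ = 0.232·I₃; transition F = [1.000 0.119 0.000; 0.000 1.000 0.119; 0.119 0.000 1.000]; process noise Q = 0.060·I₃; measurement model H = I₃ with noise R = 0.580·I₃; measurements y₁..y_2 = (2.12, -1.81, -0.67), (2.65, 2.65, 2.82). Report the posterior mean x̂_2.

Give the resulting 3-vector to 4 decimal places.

source (fourbar_fk): coupler pose = R=[0.9236 -0.3833 0.0000; 0.3833 0.9236 0.0000; 0.0000 0.0000 1.0000], t=(-0.7718, 0.4014, 0.0000)
after S1 (triangulate): (0.1152, 0.6826, 1.2584)
after S2 (kf_track): (1.4667, 0.9420, 1.4786)

result = (1.4667, 0.9420, 1.4786)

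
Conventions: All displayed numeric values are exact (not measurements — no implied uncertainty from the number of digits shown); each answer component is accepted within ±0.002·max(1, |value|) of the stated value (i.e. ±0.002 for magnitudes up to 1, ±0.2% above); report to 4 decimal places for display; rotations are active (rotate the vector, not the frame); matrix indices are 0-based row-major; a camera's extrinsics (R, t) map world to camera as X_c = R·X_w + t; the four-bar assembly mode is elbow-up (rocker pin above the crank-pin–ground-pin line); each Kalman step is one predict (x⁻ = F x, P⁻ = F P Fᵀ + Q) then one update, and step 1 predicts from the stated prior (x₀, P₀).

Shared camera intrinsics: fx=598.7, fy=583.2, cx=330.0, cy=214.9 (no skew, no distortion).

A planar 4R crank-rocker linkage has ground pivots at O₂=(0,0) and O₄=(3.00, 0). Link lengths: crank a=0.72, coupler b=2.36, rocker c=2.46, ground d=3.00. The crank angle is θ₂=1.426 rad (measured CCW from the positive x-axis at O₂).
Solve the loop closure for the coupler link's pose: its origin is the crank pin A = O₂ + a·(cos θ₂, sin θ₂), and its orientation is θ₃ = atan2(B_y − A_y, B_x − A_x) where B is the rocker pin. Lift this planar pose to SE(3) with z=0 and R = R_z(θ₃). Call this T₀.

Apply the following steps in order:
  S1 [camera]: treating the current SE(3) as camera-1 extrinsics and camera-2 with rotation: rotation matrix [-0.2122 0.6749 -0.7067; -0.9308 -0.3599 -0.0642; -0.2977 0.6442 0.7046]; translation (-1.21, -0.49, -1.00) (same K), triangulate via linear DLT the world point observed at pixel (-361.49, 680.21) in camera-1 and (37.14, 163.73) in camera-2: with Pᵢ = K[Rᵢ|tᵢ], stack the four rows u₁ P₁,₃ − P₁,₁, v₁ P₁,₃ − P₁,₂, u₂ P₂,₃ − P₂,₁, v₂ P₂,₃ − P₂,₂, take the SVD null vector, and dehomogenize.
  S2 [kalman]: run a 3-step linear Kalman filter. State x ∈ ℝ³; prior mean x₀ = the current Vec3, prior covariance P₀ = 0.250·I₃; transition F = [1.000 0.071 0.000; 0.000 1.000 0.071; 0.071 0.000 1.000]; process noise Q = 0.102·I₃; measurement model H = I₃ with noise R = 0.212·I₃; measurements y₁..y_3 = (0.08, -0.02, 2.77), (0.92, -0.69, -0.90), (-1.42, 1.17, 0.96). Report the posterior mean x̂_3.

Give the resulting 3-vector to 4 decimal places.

source (fourbar_fk): coupler pose = R=[0.7719 -0.6358 0.0000; 0.6358 0.7719 0.0000; 0.0000 0.0000 1.0000], t=(0.1039, 0.7125, 0.0000)
after S1 (triangulate): (-1.2198, 1.9290, 1.7871)
after S2 (kf_track): (-0.5572, 0.6250, 0.7968)

result = (-0.5572, 0.6250, 0.7968)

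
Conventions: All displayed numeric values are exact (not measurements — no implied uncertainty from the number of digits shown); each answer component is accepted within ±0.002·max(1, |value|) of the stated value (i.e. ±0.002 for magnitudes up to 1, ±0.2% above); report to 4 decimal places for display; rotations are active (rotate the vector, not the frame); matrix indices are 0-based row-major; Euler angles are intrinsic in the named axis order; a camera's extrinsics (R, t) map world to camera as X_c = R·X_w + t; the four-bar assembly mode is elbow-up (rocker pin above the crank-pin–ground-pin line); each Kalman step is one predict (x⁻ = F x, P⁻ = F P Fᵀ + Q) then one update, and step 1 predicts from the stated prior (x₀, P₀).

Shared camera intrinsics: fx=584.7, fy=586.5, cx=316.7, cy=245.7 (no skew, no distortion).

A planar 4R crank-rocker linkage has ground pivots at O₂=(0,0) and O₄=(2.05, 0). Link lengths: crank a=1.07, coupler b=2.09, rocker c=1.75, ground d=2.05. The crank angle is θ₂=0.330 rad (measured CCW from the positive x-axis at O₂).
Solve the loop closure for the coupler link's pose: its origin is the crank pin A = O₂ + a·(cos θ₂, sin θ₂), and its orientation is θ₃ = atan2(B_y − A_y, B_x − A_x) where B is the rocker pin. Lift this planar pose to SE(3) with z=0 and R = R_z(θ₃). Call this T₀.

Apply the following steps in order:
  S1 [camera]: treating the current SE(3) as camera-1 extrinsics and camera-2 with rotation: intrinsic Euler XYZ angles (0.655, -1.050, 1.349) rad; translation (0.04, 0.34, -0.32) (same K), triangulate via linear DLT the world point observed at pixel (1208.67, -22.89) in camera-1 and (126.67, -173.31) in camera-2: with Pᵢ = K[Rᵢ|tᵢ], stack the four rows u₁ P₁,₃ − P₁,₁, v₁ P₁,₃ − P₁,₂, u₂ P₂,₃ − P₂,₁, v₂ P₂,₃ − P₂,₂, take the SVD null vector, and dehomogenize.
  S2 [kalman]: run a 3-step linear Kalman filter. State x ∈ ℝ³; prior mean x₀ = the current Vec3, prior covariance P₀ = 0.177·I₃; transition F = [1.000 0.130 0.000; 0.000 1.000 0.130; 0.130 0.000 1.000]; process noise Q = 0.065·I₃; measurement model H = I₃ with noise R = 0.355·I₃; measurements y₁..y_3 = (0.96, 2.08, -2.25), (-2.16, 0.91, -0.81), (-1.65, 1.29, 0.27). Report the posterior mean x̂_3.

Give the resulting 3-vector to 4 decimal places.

source (fourbar_fk): coupler pose = R=[0.7843 -0.6204 0.0000; 0.6204 0.7843 0.0000; 0.0000 0.0000 1.0000], t=(1.0123, 0.3467, 0.0000)
after S1 (triangulate): (0.3366, -1.5697, 1.4750)
after S2 (kf_track): (-0.8538, 0.5650, -0.1163)

result = (-0.8538, 0.5650, -0.1163)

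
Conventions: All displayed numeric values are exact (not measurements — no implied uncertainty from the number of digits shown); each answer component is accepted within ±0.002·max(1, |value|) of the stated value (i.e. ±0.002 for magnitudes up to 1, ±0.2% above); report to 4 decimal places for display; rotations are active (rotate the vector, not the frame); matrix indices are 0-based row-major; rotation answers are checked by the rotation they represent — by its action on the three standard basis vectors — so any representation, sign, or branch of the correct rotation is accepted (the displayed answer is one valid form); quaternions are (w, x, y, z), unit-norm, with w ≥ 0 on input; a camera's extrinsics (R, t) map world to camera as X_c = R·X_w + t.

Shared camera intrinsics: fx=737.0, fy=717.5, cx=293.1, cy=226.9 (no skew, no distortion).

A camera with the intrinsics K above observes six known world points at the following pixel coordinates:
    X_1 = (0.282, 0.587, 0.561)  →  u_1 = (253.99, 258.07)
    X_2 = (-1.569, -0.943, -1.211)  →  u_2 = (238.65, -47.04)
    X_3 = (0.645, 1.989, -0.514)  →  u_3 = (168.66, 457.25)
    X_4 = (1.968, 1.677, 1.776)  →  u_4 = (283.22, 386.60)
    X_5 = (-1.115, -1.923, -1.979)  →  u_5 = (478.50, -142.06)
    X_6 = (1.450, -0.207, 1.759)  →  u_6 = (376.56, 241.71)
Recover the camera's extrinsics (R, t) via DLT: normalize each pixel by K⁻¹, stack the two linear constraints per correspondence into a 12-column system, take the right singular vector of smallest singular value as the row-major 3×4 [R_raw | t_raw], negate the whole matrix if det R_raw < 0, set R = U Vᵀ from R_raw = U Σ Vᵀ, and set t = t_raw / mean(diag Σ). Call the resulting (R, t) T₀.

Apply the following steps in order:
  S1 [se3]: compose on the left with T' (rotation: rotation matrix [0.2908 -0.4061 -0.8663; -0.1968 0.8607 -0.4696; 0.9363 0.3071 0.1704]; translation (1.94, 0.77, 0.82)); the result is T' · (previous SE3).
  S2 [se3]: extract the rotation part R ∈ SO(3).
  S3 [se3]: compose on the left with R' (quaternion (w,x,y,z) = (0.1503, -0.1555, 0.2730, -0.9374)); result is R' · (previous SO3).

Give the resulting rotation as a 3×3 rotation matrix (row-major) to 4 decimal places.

rotation (matrix) = ((0.6856, 0.5006, 0.5286), (-0.5396, -0.1379, 0.8305), (0.4886, -0.8546, 0.1756))

source (pnp_recover): camera pose = R=[0.6901 -0.7116 -0.1315; 0.6621 0.6942 -0.2822; 0.2921 0.1077 0.9503], t=(-0.0400, -0.1601, 5.6701)
after S1 (compose_se3): R=[-0.3212 -0.5822 -0.7469; 0.2969 0.6870 -0.6632; 0.8993 -0.4348 -0.0479], t=(-2.9186, -2.0224, 1.6995)
after S2 (rot_of_se3): [-0.3212 -0.5822 -0.7469; 0.2969 0.6870 -0.6632; 0.8993 -0.4348 -0.0479]
after S3 (compose_so3): [0.6856 0.5006 0.5286; -0.5396 -0.1379 0.8305; 0.4886 -0.8546 0.1756]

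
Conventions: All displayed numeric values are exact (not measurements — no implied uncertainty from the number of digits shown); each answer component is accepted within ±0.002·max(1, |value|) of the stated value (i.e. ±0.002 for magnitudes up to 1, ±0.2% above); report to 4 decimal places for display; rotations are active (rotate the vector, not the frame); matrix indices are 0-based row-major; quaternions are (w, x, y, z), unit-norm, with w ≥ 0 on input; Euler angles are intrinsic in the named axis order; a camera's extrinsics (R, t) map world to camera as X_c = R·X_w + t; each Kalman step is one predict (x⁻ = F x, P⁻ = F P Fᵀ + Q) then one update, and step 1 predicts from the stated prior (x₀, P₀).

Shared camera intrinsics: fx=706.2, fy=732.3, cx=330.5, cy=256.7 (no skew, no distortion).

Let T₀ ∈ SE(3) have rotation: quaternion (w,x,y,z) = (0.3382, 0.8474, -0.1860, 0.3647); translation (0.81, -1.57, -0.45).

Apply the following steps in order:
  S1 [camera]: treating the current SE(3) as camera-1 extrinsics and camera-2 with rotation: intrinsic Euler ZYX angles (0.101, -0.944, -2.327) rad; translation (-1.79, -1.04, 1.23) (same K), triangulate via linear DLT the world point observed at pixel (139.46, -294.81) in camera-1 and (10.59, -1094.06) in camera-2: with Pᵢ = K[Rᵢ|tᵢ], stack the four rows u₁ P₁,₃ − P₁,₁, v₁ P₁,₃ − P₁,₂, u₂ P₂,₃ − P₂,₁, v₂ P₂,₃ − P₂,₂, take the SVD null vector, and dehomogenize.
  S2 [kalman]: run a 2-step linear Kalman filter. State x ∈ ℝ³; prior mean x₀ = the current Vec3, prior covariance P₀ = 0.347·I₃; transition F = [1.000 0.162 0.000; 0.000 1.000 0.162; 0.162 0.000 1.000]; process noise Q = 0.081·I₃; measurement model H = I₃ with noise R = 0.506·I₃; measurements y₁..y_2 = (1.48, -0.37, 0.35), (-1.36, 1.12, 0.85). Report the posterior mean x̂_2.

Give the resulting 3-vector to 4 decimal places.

after S1 (triangulate): (0.9844, 1.9034, -1.9591)
after S2 (kf_track): (0.4787, 0.7579, -0.1573)

result = (0.4787, 0.7579, -0.1573)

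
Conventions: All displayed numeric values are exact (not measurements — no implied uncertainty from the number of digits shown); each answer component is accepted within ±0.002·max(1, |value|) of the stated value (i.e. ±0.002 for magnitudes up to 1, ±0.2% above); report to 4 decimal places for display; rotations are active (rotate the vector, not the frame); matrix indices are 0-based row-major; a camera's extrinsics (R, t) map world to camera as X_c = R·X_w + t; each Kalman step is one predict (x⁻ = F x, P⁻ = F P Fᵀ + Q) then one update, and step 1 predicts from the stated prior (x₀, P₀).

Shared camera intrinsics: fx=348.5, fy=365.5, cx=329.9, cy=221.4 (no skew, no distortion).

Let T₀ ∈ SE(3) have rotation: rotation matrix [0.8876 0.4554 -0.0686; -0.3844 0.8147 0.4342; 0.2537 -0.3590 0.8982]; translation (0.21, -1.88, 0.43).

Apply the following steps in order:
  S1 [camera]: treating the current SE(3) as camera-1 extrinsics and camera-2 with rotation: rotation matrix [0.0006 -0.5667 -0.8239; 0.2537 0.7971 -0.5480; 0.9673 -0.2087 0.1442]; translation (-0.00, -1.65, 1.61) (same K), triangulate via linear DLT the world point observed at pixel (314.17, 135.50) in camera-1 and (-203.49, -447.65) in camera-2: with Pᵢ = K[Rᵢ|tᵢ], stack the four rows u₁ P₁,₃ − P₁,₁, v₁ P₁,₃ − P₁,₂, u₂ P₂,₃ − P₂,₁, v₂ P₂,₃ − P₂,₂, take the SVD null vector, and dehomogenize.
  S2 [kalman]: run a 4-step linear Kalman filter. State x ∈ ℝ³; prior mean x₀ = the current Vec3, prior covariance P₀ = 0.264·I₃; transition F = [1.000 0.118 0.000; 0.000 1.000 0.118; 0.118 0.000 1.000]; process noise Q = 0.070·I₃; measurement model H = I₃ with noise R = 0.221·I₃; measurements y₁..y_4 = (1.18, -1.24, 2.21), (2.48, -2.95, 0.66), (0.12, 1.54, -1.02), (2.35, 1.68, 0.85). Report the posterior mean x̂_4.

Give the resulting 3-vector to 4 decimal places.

result = (1.4597, 0.7382, 0.7388)

after S1 (triangulate): (-0.5558, 0.7217, 1.6603)
after S2 (kf_track): (1.4597, 0.7382, 0.7388)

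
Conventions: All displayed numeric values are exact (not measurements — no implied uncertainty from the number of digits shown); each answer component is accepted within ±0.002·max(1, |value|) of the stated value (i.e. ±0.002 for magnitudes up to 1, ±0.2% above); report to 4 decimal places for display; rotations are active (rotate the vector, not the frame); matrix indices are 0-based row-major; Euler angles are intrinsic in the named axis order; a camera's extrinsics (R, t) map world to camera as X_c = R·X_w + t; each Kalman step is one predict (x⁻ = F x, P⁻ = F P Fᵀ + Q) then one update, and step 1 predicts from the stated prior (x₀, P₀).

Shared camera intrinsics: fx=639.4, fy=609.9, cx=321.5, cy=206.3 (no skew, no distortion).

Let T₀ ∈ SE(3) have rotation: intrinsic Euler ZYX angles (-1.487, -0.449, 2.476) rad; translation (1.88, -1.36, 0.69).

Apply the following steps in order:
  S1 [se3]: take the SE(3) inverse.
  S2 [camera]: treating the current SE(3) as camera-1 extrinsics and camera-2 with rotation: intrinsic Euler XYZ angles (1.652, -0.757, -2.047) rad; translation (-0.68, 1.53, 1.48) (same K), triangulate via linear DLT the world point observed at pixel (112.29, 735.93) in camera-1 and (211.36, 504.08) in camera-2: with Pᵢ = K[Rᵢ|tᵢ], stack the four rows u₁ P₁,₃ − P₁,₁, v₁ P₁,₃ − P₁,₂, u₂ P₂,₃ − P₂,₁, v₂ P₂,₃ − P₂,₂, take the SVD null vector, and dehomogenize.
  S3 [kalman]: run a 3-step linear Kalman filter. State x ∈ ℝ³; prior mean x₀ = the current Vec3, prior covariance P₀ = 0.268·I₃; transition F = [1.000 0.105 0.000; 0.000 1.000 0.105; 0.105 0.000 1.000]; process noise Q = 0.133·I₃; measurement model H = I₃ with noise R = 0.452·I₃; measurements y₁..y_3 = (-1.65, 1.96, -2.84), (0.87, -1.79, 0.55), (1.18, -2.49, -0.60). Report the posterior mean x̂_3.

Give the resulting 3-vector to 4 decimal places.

result = (0.0870, -1.4103, -0.7077)

after S1 (invert_se3): R=[0.0754 -0.8977 0.4341; -0.8062 0.2013 0.5563; -0.5868 -0.3919 -0.7086], t=(-1.6622, 1.4056, 1.0591)
after S2 (triangulate): (-1.7445, -1.1483, -0.3256)
after S3 (kf_track): (0.0870, -1.4103, -0.7077)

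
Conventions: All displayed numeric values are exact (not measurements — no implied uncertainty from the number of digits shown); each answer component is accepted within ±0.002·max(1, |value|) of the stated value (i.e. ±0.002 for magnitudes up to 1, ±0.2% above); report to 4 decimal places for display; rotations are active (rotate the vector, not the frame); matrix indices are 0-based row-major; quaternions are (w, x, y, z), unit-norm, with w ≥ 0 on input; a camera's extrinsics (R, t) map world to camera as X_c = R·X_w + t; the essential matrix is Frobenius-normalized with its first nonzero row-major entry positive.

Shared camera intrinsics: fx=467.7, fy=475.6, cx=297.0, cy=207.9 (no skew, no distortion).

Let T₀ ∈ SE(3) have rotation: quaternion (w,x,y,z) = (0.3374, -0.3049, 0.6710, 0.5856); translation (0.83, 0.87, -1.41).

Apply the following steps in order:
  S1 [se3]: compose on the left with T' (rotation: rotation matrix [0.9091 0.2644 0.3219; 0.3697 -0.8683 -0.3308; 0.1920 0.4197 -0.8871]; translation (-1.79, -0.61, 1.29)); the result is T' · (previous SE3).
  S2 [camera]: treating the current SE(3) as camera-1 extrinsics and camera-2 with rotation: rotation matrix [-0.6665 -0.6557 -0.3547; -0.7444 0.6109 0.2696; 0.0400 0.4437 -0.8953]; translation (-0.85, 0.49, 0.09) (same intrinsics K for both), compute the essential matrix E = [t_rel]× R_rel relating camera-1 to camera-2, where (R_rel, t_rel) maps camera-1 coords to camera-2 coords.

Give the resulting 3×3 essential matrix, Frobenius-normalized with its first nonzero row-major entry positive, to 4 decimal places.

matrix = [0.4445 -0.4900 0.1325; -0.4023 -0.1467 -0.0817; 0.3410 0.4862 0.0458]

after S1 (compose_se3): R=[-0.7975 -0.5106 0.3214; 0.0633 -0.6006 -0.7971; 0.6000 -0.6153 0.5113], t=(-1.2593, -0.5922, 3.0654)
after S2 (essential): [0.4445 -0.4900 0.1325; -0.4023 -0.1467 -0.0817; 0.3410 0.4862 0.0458]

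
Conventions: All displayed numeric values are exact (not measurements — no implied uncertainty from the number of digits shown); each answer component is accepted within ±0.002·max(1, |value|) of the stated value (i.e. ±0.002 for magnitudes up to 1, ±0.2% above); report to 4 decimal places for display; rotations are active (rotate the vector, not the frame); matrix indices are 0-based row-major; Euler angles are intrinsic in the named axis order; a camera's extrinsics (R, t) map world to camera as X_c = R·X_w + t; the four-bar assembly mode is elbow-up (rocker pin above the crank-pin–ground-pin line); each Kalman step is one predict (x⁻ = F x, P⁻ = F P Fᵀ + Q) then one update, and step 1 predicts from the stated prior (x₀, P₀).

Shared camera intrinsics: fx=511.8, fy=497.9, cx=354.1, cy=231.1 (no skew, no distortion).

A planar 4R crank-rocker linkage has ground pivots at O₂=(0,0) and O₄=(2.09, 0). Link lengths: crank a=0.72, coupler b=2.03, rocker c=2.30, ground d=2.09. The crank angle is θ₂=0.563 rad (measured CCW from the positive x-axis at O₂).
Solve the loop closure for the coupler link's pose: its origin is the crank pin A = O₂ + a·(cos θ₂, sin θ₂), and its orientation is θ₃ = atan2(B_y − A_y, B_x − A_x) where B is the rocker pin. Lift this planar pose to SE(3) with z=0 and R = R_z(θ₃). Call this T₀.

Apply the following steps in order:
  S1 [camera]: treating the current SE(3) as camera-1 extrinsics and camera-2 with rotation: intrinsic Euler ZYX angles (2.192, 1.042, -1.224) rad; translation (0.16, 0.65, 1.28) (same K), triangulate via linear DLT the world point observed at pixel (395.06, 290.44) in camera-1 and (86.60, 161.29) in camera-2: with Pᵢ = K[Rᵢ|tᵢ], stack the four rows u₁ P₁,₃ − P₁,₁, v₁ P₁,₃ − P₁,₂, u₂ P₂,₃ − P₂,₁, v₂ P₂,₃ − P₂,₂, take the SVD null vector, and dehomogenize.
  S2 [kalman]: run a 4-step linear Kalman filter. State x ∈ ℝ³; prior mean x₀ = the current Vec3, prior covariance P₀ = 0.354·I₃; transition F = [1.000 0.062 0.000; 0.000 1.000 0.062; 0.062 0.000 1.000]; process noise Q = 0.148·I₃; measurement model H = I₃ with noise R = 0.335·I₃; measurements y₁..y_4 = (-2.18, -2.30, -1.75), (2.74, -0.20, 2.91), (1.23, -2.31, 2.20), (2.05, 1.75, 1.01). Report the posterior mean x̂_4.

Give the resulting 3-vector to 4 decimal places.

source (fourbar_fk): coupler pose = R=[0.4293 -0.9032 0.0000; 0.9032 0.4293 0.0000; 0.0000 0.0000 1.0000], t=(0.6089, 0.3843, 0.0000)
after S1 (triangulate): (-0.4199, 0.3569, 1.3279)
after S2 (kf_track): (1.4412, 0.1784, 1.4470)

result = (1.4412, 0.1784, 1.4470)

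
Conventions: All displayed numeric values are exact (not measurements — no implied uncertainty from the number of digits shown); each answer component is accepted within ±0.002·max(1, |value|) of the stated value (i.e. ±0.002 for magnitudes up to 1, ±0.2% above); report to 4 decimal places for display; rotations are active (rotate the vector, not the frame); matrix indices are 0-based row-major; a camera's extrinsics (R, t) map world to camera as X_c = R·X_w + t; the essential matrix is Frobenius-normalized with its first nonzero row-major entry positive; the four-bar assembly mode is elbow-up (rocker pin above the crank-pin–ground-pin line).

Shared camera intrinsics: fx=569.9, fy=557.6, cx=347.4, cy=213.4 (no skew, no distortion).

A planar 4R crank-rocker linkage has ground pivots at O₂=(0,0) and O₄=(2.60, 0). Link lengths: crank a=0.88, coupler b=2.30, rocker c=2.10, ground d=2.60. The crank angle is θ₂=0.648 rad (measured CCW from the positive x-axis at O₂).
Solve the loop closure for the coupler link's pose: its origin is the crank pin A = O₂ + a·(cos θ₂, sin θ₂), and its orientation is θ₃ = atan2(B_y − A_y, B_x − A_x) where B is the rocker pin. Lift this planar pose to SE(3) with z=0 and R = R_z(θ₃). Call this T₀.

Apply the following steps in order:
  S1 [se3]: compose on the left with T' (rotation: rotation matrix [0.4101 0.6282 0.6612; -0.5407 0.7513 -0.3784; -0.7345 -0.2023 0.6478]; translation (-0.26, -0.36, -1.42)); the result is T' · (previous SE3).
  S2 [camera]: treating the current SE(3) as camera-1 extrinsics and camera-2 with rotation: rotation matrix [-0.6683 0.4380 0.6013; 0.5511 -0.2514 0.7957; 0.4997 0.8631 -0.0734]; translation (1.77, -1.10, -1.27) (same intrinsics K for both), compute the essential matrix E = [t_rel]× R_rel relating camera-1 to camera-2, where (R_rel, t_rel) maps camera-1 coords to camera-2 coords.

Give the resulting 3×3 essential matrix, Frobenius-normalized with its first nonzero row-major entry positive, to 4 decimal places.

matrix = [0.0760 -0.3122 0.0321; -0.2963 -0.5731 -0.1612; 0.5521 -0.2719 0.2734]

source (fourbar_fk): coupler pose = R=[0.7354 -0.6777 0.0000; 0.6777 0.7354 0.0000; 0.0000 0.0000 1.0000], t=(0.7016, 0.5312, 0.0000)
after S1 (compose_se3): R=[0.7273 0.1840 0.6612; 0.1115 0.9189 -0.3784; -0.6772 0.3489 0.6478], t=(0.3614, -0.3403, -2.0428)
after S2 (essential): [0.0760 -0.3122 0.0321; -0.2963 -0.5731 -0.1612; 0.5521 -0.2719 0.2734]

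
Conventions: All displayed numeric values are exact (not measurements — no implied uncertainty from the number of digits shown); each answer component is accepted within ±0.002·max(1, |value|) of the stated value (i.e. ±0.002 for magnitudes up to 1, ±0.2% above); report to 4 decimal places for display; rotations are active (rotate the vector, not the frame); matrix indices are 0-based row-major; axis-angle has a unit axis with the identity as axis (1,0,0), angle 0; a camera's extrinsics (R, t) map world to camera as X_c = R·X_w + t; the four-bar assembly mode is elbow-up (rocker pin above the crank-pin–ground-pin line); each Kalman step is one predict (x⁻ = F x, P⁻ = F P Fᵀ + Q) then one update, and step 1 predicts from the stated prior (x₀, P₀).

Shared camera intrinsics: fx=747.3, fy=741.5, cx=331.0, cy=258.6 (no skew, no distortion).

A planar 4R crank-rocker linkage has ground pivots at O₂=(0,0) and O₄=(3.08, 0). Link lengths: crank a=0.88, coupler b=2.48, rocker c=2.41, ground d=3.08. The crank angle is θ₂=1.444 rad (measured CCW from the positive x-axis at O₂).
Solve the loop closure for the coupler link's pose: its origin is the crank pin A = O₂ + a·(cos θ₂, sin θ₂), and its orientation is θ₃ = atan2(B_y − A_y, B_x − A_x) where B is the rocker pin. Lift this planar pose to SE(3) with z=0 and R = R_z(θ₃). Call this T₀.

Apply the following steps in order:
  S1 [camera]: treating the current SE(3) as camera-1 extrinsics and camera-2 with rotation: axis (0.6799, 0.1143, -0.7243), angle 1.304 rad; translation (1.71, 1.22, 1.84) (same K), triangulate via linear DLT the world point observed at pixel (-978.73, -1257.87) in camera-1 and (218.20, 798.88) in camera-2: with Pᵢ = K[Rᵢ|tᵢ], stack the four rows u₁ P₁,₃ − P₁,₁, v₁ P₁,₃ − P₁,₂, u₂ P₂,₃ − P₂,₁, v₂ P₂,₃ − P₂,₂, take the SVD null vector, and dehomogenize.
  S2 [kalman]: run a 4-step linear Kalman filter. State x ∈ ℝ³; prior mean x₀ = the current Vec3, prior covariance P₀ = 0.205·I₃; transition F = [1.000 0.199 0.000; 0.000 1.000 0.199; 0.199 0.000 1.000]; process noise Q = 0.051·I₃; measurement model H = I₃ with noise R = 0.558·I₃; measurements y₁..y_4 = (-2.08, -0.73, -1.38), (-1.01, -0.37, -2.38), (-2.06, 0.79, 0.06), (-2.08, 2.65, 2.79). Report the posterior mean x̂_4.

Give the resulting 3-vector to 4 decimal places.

result = (-1.6053, 0.5310, -0.0129)

source (fourbar_fk): coupler pose = R=[0.8352 -0.5499 0.0000; 0.5499 0.8352 0.0000; 0.0000 0.0000 1.0000], t=(0.1113, 0.8729, 0.0000)
after S1 (triangulate): (-1.9107, -1.0526, 0.5168)
after S2 (kf_track): (-1.6053, 0.5310, -0.0129)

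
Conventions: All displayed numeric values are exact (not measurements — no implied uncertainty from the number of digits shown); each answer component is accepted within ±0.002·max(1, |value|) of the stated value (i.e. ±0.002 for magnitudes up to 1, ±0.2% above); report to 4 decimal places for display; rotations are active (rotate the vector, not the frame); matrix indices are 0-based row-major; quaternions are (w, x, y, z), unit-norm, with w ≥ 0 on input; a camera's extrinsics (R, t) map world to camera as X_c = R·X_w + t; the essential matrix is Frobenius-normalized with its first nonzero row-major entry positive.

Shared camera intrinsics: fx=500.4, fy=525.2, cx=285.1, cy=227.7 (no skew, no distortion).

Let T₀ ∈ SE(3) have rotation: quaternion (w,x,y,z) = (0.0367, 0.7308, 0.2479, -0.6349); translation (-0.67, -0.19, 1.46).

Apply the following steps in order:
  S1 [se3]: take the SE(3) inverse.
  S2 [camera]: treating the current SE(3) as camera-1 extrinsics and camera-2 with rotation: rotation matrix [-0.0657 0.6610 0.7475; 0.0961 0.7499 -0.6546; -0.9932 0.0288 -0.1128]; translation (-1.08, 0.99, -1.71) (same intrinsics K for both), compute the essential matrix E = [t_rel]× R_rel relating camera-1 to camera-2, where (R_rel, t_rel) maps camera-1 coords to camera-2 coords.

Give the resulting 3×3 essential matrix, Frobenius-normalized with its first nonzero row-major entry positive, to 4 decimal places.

matrix = [0.5986 -0.2714 -0.2576; 0.3536 0.5430 0.2652; -0.0848 -0.0615 -0.0228]

after S1 (invert_se3): R=[0.0709 0.3157 -0.9462; 0.4089 -0.8744 -0.2612; -0.9098 -0.3684 -0.1911], t=(1.4889, 0.4891, -0.4006)
after S2 (essential): [0.5986 -0.2714 -0.2576; 0.3536 0.5430 0.2652; -0.0848 -0.0615 -0.0228]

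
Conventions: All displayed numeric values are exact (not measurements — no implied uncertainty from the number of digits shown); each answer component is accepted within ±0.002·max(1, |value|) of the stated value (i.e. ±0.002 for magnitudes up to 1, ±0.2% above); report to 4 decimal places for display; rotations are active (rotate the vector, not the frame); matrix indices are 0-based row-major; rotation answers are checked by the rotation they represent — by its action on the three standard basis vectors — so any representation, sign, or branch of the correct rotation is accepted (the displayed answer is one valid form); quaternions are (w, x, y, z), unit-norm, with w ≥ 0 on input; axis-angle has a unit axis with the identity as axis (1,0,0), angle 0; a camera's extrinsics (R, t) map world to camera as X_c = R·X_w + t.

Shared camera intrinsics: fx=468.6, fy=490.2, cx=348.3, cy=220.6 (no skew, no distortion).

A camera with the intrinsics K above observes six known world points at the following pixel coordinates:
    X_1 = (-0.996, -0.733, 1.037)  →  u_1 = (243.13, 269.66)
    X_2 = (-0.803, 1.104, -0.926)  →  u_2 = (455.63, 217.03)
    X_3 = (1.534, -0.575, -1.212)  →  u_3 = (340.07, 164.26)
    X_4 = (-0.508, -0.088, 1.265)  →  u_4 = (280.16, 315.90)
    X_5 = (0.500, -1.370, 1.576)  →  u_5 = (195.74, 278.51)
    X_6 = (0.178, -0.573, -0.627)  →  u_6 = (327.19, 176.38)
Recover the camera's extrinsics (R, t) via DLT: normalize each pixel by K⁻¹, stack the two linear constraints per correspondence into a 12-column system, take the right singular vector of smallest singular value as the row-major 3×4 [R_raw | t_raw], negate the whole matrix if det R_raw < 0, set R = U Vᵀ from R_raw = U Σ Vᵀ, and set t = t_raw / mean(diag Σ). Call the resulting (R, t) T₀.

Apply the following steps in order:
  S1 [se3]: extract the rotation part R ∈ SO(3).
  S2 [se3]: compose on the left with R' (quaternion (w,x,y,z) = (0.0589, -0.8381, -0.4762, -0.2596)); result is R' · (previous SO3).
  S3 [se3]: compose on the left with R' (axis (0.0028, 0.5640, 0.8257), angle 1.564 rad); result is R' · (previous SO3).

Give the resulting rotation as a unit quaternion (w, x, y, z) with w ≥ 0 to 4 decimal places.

source (pnp_recover): camera pose = R=[-0.1132 0.8324 -0.5425; 0.1116 0.5532 0.8256; 0.9873 0.0329 -0.1555], t=(-0.1500, 0.2000, 6.5598)
after S1 (rot_of_se3): [-0.1132 0.8324 -0.5425; 0.1116 0.5532 0.8256; 0.9873 0.0329 -0.1555]
after S2 (compose_so3): [0.4201 0.8136 0.4019; 0.1944 0.3519 -0.9156; -0.8864 0.4628 -0.0104]
after S3 (compose_so3): [-0.6593 -0.0223 0.7515; 0.0028 0.9995 0.0321; -0.7518 0.0233 -0.6589]

rotation (quat) = (0.4127, -0.0054, 0.9107, 0.0152)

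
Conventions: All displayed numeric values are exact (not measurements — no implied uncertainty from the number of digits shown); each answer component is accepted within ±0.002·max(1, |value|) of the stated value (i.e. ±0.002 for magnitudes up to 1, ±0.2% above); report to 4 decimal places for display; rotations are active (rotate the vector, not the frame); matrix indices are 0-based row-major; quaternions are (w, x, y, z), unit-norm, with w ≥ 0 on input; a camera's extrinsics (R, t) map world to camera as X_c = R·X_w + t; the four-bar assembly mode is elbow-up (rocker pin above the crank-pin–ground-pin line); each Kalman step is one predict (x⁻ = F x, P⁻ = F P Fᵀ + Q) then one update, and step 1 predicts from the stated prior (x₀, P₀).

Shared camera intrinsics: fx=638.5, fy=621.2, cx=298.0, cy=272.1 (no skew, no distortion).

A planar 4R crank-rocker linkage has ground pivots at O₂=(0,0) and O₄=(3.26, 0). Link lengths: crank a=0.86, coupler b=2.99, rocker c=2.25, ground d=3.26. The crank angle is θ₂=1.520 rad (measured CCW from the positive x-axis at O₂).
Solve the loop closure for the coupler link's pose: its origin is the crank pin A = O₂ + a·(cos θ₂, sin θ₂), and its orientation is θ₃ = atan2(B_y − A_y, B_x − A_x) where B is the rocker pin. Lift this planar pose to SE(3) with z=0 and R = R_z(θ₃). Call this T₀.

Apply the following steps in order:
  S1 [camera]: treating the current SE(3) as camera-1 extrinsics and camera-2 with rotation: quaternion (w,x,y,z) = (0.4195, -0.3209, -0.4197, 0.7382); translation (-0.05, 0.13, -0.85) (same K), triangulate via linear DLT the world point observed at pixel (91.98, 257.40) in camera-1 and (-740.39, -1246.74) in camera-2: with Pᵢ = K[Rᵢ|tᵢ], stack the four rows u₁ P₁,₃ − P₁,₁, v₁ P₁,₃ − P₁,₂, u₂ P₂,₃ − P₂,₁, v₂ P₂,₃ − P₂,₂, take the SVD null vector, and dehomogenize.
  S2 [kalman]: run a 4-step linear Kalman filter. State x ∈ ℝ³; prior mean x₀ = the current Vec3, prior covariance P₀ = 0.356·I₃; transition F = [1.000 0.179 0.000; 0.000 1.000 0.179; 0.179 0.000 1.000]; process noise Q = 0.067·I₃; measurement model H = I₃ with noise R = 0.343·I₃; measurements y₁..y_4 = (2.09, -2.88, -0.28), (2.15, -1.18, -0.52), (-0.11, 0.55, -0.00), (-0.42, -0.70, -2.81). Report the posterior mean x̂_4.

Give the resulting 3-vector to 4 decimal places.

result = (-0.0450, -0.8335, -0.8660)

source (fourbar_fk): coupler pose = R=[0.8963 -0.4435 0.0000; 0.4435 0.8963 0.0000; 0.0000 0.0000 1.0000], t=(0.0437, 0.8589, 0.0000)
after S1 (triangulate): (-0.8297, -0.5838, 1.3668)
after S2 (kf_track): (-0.0450, -0.8335, -0.8660)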